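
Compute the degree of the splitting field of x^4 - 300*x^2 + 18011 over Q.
[K:Q] = 4

f factors as (x^2 - 217)(x^2 - 83); the splitting field is K = Q(sqrt(217), sqrt(83)). Since 217, 83, and 18011 are all non-squares in Q, the three subfields Q(sqrt(217)), Q(sqrt(83)), Q(sqrt(18011)) are distinct degree-2 extensions, so [K:Q] = 4 (Klein four Galois group).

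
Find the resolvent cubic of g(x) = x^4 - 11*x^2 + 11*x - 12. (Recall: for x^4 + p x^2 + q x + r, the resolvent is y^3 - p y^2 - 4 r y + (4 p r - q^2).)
h(y) = y^3 + 11*y^2 + 48*y + 407

Identify coefficients: p = -11, q = 11, r = -12.
Plug into h(y) = y^3 - p y^2 - 4 r y + (4 p r - q^2):
  h(y) = y^3 - (-11) y^2 - 4*(-12) y + (4*(-11)*(-12) - (11)^2)
       = y^3 + (11) y^2 + (48) y + (407).
Simplifying: h(y) = y^3 + 11*y^2 + 48*y + 407.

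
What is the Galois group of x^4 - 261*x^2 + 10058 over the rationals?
Gal(K/Q) = V_4 (Klein four-group, Z/2Z × Z/2Z)

f factors as (x^2 - 47)(x^2 - 214), so the splitting field is K = Q(sqrt(47), sqrt(214)). The elements 47, 214, 10058 are all non-squares in Q, so sqrt(47) and sqrt(214) generate independent quadratic extensions. Thus [K:Q] = 4 and Gal(K/Q) is generated by the two order-2 automorphisms sqrt(47) ↦ -sqrt(47) and sqrt(214) ↦ -sqrt(214), giving V_4.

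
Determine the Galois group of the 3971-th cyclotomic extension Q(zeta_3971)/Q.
|Gal(Q(zeta_3971)/Q)| = phi(3971) = 3420; group ≅ (Z/3971Z)^* ≅ Z/10Z × Z/342Z

The n-th cyclotomic polynomial Φ_3971(x) is the minimal polynomial of zeta_3971 over Q and has degree phi(3971) = 3420. So Q(zeta_3971) is a degree-3420 Galois extension with Galois group (Z/3971Z)^*. By CRT, (Z/3971Z)^* ≅ (Z/11Z)^* × (Z/361Z)^*. Each prime-power unit group is (Z/11Z)^* ≅ Z/10Z; (Z/361Z)^* ≅ Z/342Z. Hence Gal(Q(zeta_3971)/Q) ≅ Z/10Z × Z/342Z.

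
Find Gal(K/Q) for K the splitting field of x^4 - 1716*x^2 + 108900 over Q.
Gal(K/Q) = Z/2Z (cyclic of order 2)

f factors as (x^2 - 66)(x^2 - 1650), so the splitting field is K = Q(sqrt(66), sqrt(1650)). The squarefree part of 66 is 66 and the squarefree part of 1650 is also 66, so sqrt(66) and sqrt(1650) are both rational multiples of sqrt(66). Hence Q(sqrt(66)) = Q(sqrt(1650)) = Q(sqrt(66)), and the splitting field collapses to a single degree-2 extension with Galois group Z/2Z.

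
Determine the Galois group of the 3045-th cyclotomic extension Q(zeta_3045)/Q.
|Gal(Q(zeta_3045)/Q)| = phi(3045) = 1344; group ≅ (Z/3045Z)^* ≅ Z/2Z × Z/4Z × Z/6Z × Z/28Z

The n-th cyclotomic polynomial Φ_3045(x) is the minimal polynomial of zeta_3045 over Q and has degree phi(3045) = 1344. So Q(zeta_3045) is a degree-1344 Galois extension with Galois group (Z/3045Z)^*. By CRT, (Z/3045Z)^* ≅ (Z/3Z)^* × (Z/5Z)^* × (Z/7Z)^* × (Z/29Z)^*. Each prime-power unit group is (Z/3Z)^* ≅ Z/2Z; (Z/5Z)^* ≅ Z/4Z; (Z/7Z)^* ≅ Z/6Z; (Z/29Z)^* ≅ Z/28Z. Hence Gal(Q(zeta_3045)/Q) ≅ Z/2Z × Z/4Z × Z/6Z × Z/28Z.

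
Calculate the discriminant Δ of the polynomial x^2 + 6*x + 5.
Δ = 16

For a quadratic a x^2 + b x + c the discriminant is Δ = b^2 - 4ac = (6)^2 - 4*(1)*(5) = 36 - (20) = 16.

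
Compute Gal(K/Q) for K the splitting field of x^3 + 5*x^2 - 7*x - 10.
Gal(K/Q) = S_3 (symmetric group of order 6)

Compute the discriminant of x^3 + (5)*x^2 + (-7)*x + (-10): Δ = 11197. Since Δ is not a rational square, the Galois group is not contained in A_3; it must be the full S_3 (irreducibility of the cubic rules out anything smaller).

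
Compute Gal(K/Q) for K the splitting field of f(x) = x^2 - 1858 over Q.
Gal(K/Q) = Z/2Z (cyclic of order 2)

x^2 - 1858 is irreducible over Q since 1858 is not a rational square. The splitting field Q(sqrt(1858)) has degree 2 over Q, and its unique nontrivial automorphism is sqrt(1858) ↦ -sqrt(1858). Hence Gal(Q(sqrt(1858))/Q) = Z/2Z.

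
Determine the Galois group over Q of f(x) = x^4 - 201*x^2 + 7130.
Gal(K/Q) = V_4 (Klein four-group, Z/2Z × Z/2Z)

f factors as (x^2 - 46)(x^2 - 155), so the splitting field is K = Q(sqrt(46), sqrt(155)). The elements 46, 155, 7130 are all non-squares in Q, so sqrt(46) and sqrt(155) generate independent quadratic extensions. Thus [K:Q] = 4 and Gal(K/Q) is generated by the two order-2 automorphisms sqrt(46) ↦ -sqrt(46) and sqrt(155) ↦ -sqrt(155), giving V_4.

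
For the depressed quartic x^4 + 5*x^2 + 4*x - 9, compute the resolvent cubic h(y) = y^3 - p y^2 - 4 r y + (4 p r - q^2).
h(y) = y^3 - 5*y^2 + 36*y - 196

Identify coefficients: p = 5, q = 4, r = -9.
Plug into h(y) = y^3 - p y^2 - 4 r y + (4 p r - q^2):
  h(y) = y^3 - (5) y^2 - 4*(-9) y + (4*(5)*(-9) - (4)^2)
       = y^3 + (-5) y^2 + (36) y + (-196).
Simplifying: h(y) = y^3 - 5*y^2 + 36*y - 196.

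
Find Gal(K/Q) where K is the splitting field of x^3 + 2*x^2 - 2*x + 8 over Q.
Gal(K/Q) = S_3 (symmetric group of order 6)

Compute the discriminant of x^3 + (2)*x^2 + (-2)*x + (8): Δ = -2512. Since Δ is not a rational square, the Galois group is not contained in A_3; it must be the full S_3 (irreducibility of the cubic rules out anything smaller).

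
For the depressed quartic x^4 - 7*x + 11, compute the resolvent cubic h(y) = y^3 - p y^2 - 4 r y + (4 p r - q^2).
h(y) = y^3 - 44*y - 49

Identify coefficients: p = 0, q = -7, r = 11.
Plug into h(y) = y^3 - p y^2 - 4 r y + (4 p r - q^2):
  h(y) = y^3 - (0) y^2 - 4*(11) y + (4*(0)*(11) - (-7)^2)
       = y^3 + (0) y^2 + (-44) y + (-49).
Simplifying: h(y) = y^3 - 44*y - 49.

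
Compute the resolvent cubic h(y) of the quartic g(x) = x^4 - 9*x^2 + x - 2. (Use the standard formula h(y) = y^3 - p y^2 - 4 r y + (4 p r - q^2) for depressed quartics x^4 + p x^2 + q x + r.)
h(y) = y^3 + 9*y^2 + 8*y + 71

Identify coefficients: p = -9, q = 1, r = -2.
Plug into h(y) = y^3 - p y^2 - 4 r y + (4 p r - q^2):
  h(y) = y^3 - (-9) y^2 - 4*(-2) y + (4*(-9)*(-2) - (1)^2)
       = y^3 + (9) y^2 + (8) y + (71).
Simplifying: h(y) = y^3 + 9*y^2 + 8*y + 71.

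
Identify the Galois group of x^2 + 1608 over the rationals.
Gal(K/Q) = Z/2Z (cyclic of order 2)

x^2 + 1608 is irreducible over Q since -1608 is not a rational square. The splitting field Q(sqrt(-1608)) has degree 2 over Q, and its unique nontrivial automorphism is sqrt(-1608) ↦ -sqrt(-1608). Hence Gal(Q(sqrt(-1608))/Q) = Z/2Z.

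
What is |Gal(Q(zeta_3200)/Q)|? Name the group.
|Gal(Q(zeta_3200)/Q)| = phi(3200) = 1280; group ≅ (Z/3200Z)^* ≅ Z/2Z × Z/20Z × Z/32Z

The n-th cyclotomic polynomial Φ_3200(x) is the minimal polynomial of zeta_3200 over Q and has degree phi(3200) = 1280. So Q(zeta_3200) is a degree-1280 Galois extension with Galois group (Z/3200Z)^*. By CRT, (Z/3200Z)^* ≅ (Z/128Z)^* × (Z/25Z)^*. Each prime-power unit group is (Z/128Z)^* ≅ Z/2Z × Z/32Z; (Z/25Z)^* ≅ Z/20Z. Hence Gal(Q(zeta_3200)/Q) ≅ Z/2Z × Z/20Z × Z/32Z.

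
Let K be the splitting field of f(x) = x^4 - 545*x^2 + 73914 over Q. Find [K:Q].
[K:Q] = 4

f factors as (x^2 - 291)(x^2 - 254); the splitting field is K = Q(sqrt(291), sqrt(254)). Since 291, 254, and 73914 are all non-squares in Q, the three subfields Q(sqrt(291)), Q(sqrt(254)), Q(sqrt(73914)) are distinct degree-2 extensions, so [K:Q] = 4 (Klein four Galois group).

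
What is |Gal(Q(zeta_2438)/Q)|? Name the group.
|Gal(Q(zeta_2438)/Q)| = phi(2438) = 1144; group ≅ (Z/2438Z)^* ≅ Z/22Z × Z/52Z

The n-th cyclotomic polynomial Φ_2438(x) is the minimal polynomial of zeta_2438 over Q and has degree phi(2438) = 1144. So Q(zeta_2438) is a degree-1144 Galois extension with Galois group (Z/2438Z)^*. By CRT, (Z/2438Z)^* ≅ (Z/2Z)^* × (Z/23Z)^* × (Z/53Z)^*. Each prime-power unit group is (Z/2Z)^* ≅ trivial group (order 1); (Z/23Z)^* ≅ Z/22Z; (Z/53Z)^* ≅ Z/52Z. Hence Gal(Q(zeta_2438)/Q) ≅ Z/22Z × Z/52Z.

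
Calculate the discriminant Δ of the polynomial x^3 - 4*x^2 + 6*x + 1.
Δ = -491

For x^3 + a x^2 + b x + c the discriminant is Δ = 18 a b c - 4 a^3 c + a^2 b^2 - 4 b^3 - 27 c^2.
Plug a = -4, b = 6, c = 1:
  18*(-4)*(6)*(1) - 4*(-4)^3*(1) + (-4)^2*(6)^2 - 4*(6)^3 - 27*(1)^2
  = -432 + (256) + 576 + (-864) + (-27)
  = -491.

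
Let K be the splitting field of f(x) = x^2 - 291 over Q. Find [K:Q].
[K:Q] = 2

The polynomial x^2 - 291 is irreducible over Q since 291 is not a perfect square. Its splitting field is Q(sqrt(291)), which has degree 2 over Q.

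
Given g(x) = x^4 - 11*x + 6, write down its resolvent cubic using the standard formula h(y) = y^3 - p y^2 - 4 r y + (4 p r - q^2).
h(y) = y^3 - 24*y - 121

Identify coefficients: p = 0, q = -11, r = 6.
Plug into h(y) = y^3 - p y^2 - 4 r y + (4 p r - q^2):
  h(y) = y^3 - (0) y^2 - 4*(6) y + (4*(0)*(6) - (-11)^2)
       = y^3 + (0) y^2 + (-24) y + (-121).
Simplifying: h(y) = y^3 - 24*y - 121.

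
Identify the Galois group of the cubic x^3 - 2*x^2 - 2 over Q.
Gal(K/Q) = S_3 (symmetric group of order 6)

Compute the discriminant of x^3 + (-2)*x^2 + (0)*x + (-2): Δ = -172. Since Δ is not a rational square, the Galois group is not contained in A_3; it must be the full S_3 (irreducibility of the cubic rules out anything smaller).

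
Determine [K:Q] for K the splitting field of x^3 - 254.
[K:Q] = 6

x^3 - 254 has one real root r = 254^(1/3) and two complex roots r*zeta_3, r*zeta_3^2 where zeta_3 = e^(2*pi*i/3). The splitting field is Q(r, zeta_3). [Q(r):Q] = 3 and [Q(zeta_3):Q] = 2 with gcd = 1, so [Q(r, zeta_3):Q] = 3 * 2 = 6.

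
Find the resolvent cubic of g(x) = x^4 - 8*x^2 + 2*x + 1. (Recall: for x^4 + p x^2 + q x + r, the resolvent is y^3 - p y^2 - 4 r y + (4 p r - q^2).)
h(y) = y^3 + 8*y^2 - 4*y - 36

Identify coefficients: p = -8, q = 2, r = 1.
Plug into h(y) = y^3 - p y^2 - 4 r y + (4 p r - q^2):
  h(y) = y^3 - (-8) y^2 - 4*(1) y + (4*(-8)*(1) - (2)^2)
       = y^3 + (8) y^2 + (-4) y + (-36).
Simplifying: h(y) = y^3 + 8*y^2 - 4*y - 36.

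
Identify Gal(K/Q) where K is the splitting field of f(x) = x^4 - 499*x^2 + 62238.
Gal(K/Q) = V_4 (Klein four-group, Z/2Z × Z/2Z)

f factors as (x^2 - 253)(x^2 - 246), so the splitting field is K = Q(sqrt(253), sqrt(246)). The elements 253, 246, 62238 are all non-squares in Q, so sqrt(253) and sqrt(246) generate independent quadratic extensions. Thus [K:Q] = 4 and Gal(K/Q) is generated by the two order-2 automorphisms sqrt(253) ↦ -sqrt(253) and sqrt(246) ↦ -sqrt(246), giving V_4.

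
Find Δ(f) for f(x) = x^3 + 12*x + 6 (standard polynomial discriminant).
Δ = -7884

For a depressed cubic x^3 + p x + q the discriminant is Δ = -4 p^3 - 27 q^2 = -4*(12)^3 - 27*(6)^2 = -6912 - 972 = -7884.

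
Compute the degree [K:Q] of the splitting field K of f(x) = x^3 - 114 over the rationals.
[K:Q] = 6

x^3 - 114 has one real root r = 114^(1/3) and two complex roots r*zeta_3, r*zeta_3^2 where zeta_3 = e^(2*pi*i/3). The splitting field is Q(r, zeta_3). [Q(r):Q] = 3 and [Q(zeta_3):Q] = 2 with gcd = 1, so [Q(r, zeta_3):Q] = 3 * 2 = 6.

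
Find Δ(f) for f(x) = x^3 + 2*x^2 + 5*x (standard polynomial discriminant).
Δ = -400

For x^3 + a x^2 + b x + c the discriminant is Δ = 18 a b c - 4 a^3 c + a^2 b^2 - 4 b^3 - 27 c^2.
Plug a = 2, b = 5, c = 0:
  18*(2)*(5)*(0) - 4*(2)^3*(0) + (2)^2*(5)^2 - 4*(5)^3 - 27*(0)^2
  = 0 + (0) + 100 + (-500) + (0)
  = -400.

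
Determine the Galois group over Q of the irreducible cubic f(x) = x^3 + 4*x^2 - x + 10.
Gal(K/Q) = S_3 (symmetric group of order 6)

Compute the discriminant of x^3 + (4)*x^2 + (-1)*x + (10): Δ = -5960. Since Δ is not a rational square, the Galois group is not contained in A_3; it must be the full S_3 (irreducibility of the cubic rules out anything smaller).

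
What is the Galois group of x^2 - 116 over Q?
Gal(K/Q) = Z/2Z (cyclic of order 2)

x^2 - 116 is irreducible over Q since 116 is not a rational square. The splitting field Q(sqrt(116)) has degree 2 over Q, and its unique nontrivial automorphism is sqrt(116) ↦ -sqrt(116). Hence Gal(Q(sqrt(116))/Q) = Z/2Z.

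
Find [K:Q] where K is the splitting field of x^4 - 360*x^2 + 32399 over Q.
[K:Q] = 4

f factors as (x^2 - 179)(x^2 - 181); the splitting field is K = Q(sqrt(179), sqrt(181)). Since 179, 181, and 32399 are all non-squares in Q, the three subfields Q(sqrt(179)), Q(sqrt(181)), Q(sqrt(32399)) are distinct degree-2 extensions, so [K:Q] = 4 (Klein four Galois group).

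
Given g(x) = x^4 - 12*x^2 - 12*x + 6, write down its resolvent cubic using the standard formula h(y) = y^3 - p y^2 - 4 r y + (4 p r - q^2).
h(y) = y^3 + 12*y^2 - 24*y - 432

Identify coefficients: p = -12, q = -12, r = 6.
Plug into h(y) = y^3 - p y^2 - 4 r y + (4 p r - q^2):
  h(y) = y^3 - (-12) y^2 - 4*(6) y + (4*(-12)*(6) - (-12)^2)
       = y^3 + (12) y^2 + (-24) y + (-432).
Simplifying: h(y) = y^3 + 12*y^2 - 24*y - 432.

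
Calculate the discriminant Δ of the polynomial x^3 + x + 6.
Δ = -976

For a depressed cubic x^3 + p x + q the discriminant is Δ = -4 p^3 - 27 q^2 = -4*(1)^3 - 27*(6)^2 = -4 - 972 = -976.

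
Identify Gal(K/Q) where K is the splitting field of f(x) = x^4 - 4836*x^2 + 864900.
Gal(K/Q) = Z/2Z (cyclic of order 2)

f factors as (x^2 - 186)(x^2 - 4650), so the splitting field is K = Q(sqrt(186), sqrt(4650)). The squarefree part of 186 is 186 and the squarefree part of 4650 is also 186, so sqrt(186) and sqrt(4650) are both rational multiples of sqrt(186). Hence Q(sqrt(186)) = Q(sqrt(4650)) = Q(sqrt(186)), and the splitting field collapses to a single degree-2 extension with Galois group Z/2Z.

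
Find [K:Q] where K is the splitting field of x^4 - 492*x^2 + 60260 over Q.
[K:Q] = 4

f factors as (x^2 - 262)(x^2 - 230); the splitting field is K = Q(sqrt(262), sqrt(230)). Since 262, 230, and 60260 are all non-squares in Q, the three subfields Q(sqrt(262)), Q(sqrt(230)), Q(sqrt(60260)) are distinct degree-2 extensions, so [K:Q] = 4 (Klein four Galois group).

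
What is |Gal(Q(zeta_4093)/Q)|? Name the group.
|Gal(Q(zeta_4093)/Q)| = phi(4093) = 4092; group ≅ (Z/4093Z)^* ≅ Z/4092Z

The n-th cyclotomic polynomial Φ_4093(x) is the minimal polynomial of zeta_4093 over Q and has degree phi(4093) = 4092. So Q(zeta_4093) is a degree-4092 Galois extension with Galois group (Z/4093Z)^*. (Z/4093Z)^* is cyclic since 4093 is an odd prime power (or 4). Hence Gal(Q(zeta_4093)/Q) ≅ Z/4092Z.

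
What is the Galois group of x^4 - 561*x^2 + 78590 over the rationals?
Gal(K/Q) = V_4 (Klein four-group, Z/2Z × Z/2Z)

f factors as (x^2 - 271)(x^2 - 290), so the splitting field is K = Q(sqrt(271), sqrt(290)). The elements 271, 290, 78590 are all non-squares in Q, so sqrt(271) and sqrt(290) generate independent quadratic extensions. Thus [K:Q] = 4 and Gal(K/Q) is generated by the two order-2 automorphisms sqrt(271) ↦ -sqrt(271) and sqrt(290) ↦ -sqrt(290), giving V_4.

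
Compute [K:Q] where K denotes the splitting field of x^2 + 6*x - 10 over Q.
[K:Q] = 2

The discriminant of x^2 + (6)*x + (-10) is b^2 - 4c = 36 - (-40) = 76. Since 76 is not a perfect square in Q, the polynomial is irreducible over Q. Its two roots generate a degree-2 extension, so [K:Q] = 2.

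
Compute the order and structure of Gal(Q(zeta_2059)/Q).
|Gal(Q(zeta_2059)/Q)| = phi(2059) = 1960; group ≅ (Z/2059Z)^* ≅ Z/28Z × Z/70Z

The n-th cyclotomic polynomial Φ_2059(x) is the minimal polynomial of zeta_2059 over Q and has degree phi(2059) = 1960. So Q(zeta_2059) is a degree-1960 Galois extension with Galois group (Z/2059Z)^*. By CRT, (Z/2059Z)^* ≅ (Z/29Z)^* × (Z/71Z)^*. Each prime-power unit group is (Z/29Z)^* ≅ Z/28Z; (Z/71Z)^* ≅ Z/70Z. Hence Gal(Q(zeta_2059)/Q) ≅ Z/28Z × Z/70Z.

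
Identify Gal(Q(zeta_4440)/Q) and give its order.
|Gal(Q(zeta_4440)/Q)| = phi(4440) = 1152; group ≅ (Z/4440Z)^* ≅ Z/2Z × Z/2Z × Z/2Z × Z/4Z × Z/36Z

The n-th cyclotomic polynomial Φ_4440(x) is the minimal polynomial of zeta_4440 over Q and has degree phi(4440) = 1152. So Q(zeta_4440) is a degree-1152 Galois extension with Galois group (Z/4440Z)^*. By CRT, (Z/4440Z)^* ≅ (Z/8Z)^* × (Z/3Z)^* × (Z/5Z)^* × (Z/37Z)^*. Each prime-power unit group is (Z/8Z)^* ≅ Z/2Z × Z/2Z; (Z/3Z)^* ≅ Z/2Z; (Z/5Z)^* ≅ Z/4Z; (Z/37Z)^* ≅ Z/36Z. Hence Gal(Q(zeta_4440)/Q) ≅ Z/2Z × Z/2Z × Z/2Z × Z/4Z × Z/36Z.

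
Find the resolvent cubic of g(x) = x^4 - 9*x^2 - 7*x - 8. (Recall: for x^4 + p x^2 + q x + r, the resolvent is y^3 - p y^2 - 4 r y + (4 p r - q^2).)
h(y) = y^3 + 9*y^2 + 32*y + 239

Identify coefficients: p = -9, q = -7, r = -8.
Plug into h(y) = y^3 - p y^2 - 4 r y + (4 p r - q^2):
  h(y) = y^3 - (-9) y^2 - 4*(-8) y + (4*(-9)*(-8) - (-7)^2)
       = y^3 + (9) y^2 + (32) y + (239).
Simplifying: h(y) = y^3 + 9*y^2 + 32*y + 239.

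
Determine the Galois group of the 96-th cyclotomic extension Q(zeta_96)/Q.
|Gal(Q(zeta_96)/Q)| = phi(96) = 32; group ≅ (Z/96Z)^* ≅ Z/2Z × Z/2Z × Z/8Z

The n-th cyclotomic polynomial Φ_96(x) is the minimal polynomial of zeta_96 over Q and has degree phi(96) = 32. So Q(zeta_96) is a degree-32 Galois extension with Galois group (Z/96Z)^*. By CRT, (Z/96Z)^* ≅ (Z/32Z)^* × (Z/3Z)^*. Each prime-power unit group is (Z/32Z)^* ≅ Z/2Z × Z/8Z; (Z/3Z)^* ≅ Z/2Z. Hence Gal(Q(zeta_96)/Q) ≅ Z/2Z × Z/2Z × Z/8Z.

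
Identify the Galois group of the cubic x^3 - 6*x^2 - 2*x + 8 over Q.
Gal(K/Q) = S_3 (symmetric group of order 6)

Compute the discriminant of x^3 + (-6)*x^2 + (-2)*x + (8): Δ = 7088. Since Δ is not a rational square, the Galois group is not contained in A_3; it must be the full S_3 (irreducibility of the cubic rules out anything smaller).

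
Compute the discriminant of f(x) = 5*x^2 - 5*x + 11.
Δ = -195

For a quadratic a x^2 + b x + c the discriminant is Δ = b^2 - 4ac = (-5)^2 - 4*(5)*(11) = 25 - (220) = -195.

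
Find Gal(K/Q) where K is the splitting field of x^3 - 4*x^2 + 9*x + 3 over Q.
Gal(K/Q) = S_3 (symmetric group of order 6)

Compute the discriminant of x^3 + (-4)*x^2 + (9)*x + (3): Δ = -3039. Since Δ is not a rational square, the Galois group is not contained in A_3; it must be the full S_3 (irreducibility of the cubic rules out anything smaller).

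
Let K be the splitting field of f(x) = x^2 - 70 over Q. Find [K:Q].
[K:Q] = 2

The polynomial x^2 - 70 is irreducible over Q since 70 is not a perfect square. Its splitting field is Q(sqrt(70)), which has degree 2 over Q.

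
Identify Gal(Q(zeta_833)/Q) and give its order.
|Gal(Q(zeta_833)/Q)| = phi(833) = 672; group ≅ (Z/833Z)^* ≅ Z/16Z × Z/42Z

The n-th cyclotomic polynomial Φ_833(x) is the minimal polynomial of zeta_833 over Q and has degree phi(833) = 672. So Q(zeta_833) is a degree-672 Galois extension with Galois group (Z/833Z)^*. By CRT, (Z/833Z)^* ≅ (Z/49Z)^* × (Z/17Z)^*. Each prime-power unit group is (Z/49Z)^* ≅ Z/42Z; (Z/17Z)^* ≅ Z/16Z. Hence Gal(Q(zeta_833)/Q) ≅ Z/16Z × Z/42Z.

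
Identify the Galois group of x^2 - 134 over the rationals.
Gal(K/Q) = Z/2Z (cyclic of order 2)

x^2 - 134 is irreducible over Q since 134 is not a rational square. The splitting field Q(sqrt(134)) has degree 2 over Q, and its unique nontrivial automorphism is sqrt(134) ↦ -sqrt(134). Hence Gal(Q(sqrt(134))/Q) = Z/2Z.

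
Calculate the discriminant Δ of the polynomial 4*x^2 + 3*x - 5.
Δ = 89

For a quadratic a x^2 + b x + c the discriminant is Δ = b^2 - 4ac = (3)^2 - 4*(4)*(-5) = 9 - (-80) = 89.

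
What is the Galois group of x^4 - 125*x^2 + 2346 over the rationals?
Gal(K/Q) = V_4 (Klein four-group, Z/2Z × Z/2Z)

f factors as (x^2 - 102)(x^2 - 23), so the splitting field is K = Q(sqrt(102), sqrt(23)). The elements 102, 23, 2346 are all non-squares in Q, so sqrt(102) and sqrt(23) generate independent quadratic extensions. Thus [K:Q] = 4 and Gal(K/Q) is generated by the two order-2 automorphisms sqrt(102) ↦ -sqrt(102) and sqrt(23) ↦ -sqrt(23), giving V_4.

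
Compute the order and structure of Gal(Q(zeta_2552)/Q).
|Gal(Q(zeta_2552)/Q)| = phi(2552) = 1120; group ≅ (Z/2552Z)^* ≅ Z/2Z × Z/2Z × Z/10Z × Z/28Z

The n-th cyclotomic polynomial Φ_2552(x) is the minimal polynomial of zeta_2552 over Q and has degree phi(2552) = 1120. So Q(zeta_2552) is a degree-1120 Galois extension with Galois group (Z/2552Z)^*. By CRT, (Z/2552Z)^* ≅ (Z/8Z)^* × (Z/11Z)^* × (Z/29Z)^*. Each prime-power unit group is (Z/8Z)^* ≅ Z/2Z × Z/2Z; (Z/11Z)^* ≅ Z/10Z; (Z/29Z)^* ≅ Z/28Z. Hence Gal(Q(zeta_2552)/Q) ≅ Z/2Z × Z/2Z × Z/10Z × Z/28Z.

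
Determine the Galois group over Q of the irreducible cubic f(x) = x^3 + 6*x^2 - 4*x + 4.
Gal(K/Q) = S_3 (symmetric group of order 6)

Compute the discriminant of x^3 + (6)*x^2 + (-4)*x + (4): Δ = -4784. Since Δ is not a rational square, the Galois group is not contained in A_3; it must be the full S_3 (irreducibility of the cubic rules out anything smaller).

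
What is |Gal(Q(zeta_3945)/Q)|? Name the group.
|Gal(Q(zeta_3945)/Q)| = phi(3945) = 2096; group ≅ (Z/3945Z)^* ≅ Z/2Z × Z/4Z × Z/262Z

The n-th cyclotomic polynomial Φ_3945(x) is the minimal polynomial of zeta_3945 over Q and has degree phi(3945) = 2096. So Q(zeta_3945) is a degree-2096 Galois extension with Galois group (Z/3945Z)^*. By CRT, (Z/3945Z)^* ≅ (Z/3Z)^* × (Z/5Z)^* × (Z/263Z)^*. Each prime-power unit group is (Z/3Z)^* ≅ Z/2Z; (Z/5Z)^* ≅ Z/4Z; (Z/263Z)^* ≅ Z/262Z. Hence Gal(Q(zeta_3945)/Q) ≅ Z/2Z × Z/4Z × Z/262Z.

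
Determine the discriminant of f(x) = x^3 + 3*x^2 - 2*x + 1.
Δ = -175

For x^3 + a x^2 + b x + c the discriminant is Δ = 18 a b c - 4 a^3 c + a^2 b^2 - 4 b^3 - 27 c^2.
Plug a = 3, b = -2, c = 1:
  18*(3)*(-2)*(1) - 4*(3)^3*(1) + (3)^2*(-2)^2 - 4*(-2)^3 - 27*(1)^2
  = -108 + (-108) + 36 + (32) + (-27)
  = -175.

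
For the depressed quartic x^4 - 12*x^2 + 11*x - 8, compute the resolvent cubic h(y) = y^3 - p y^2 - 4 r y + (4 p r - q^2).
h(y) = y^3 + 12*y^2 + 32*y + 263

Identify coefficients: p = -12, q = 11, r = -8.
Plug into h(y) = y^3 - p y^2 - 4 r y + (4 p r - q^2):
  h(y) = y^3 - (-12) y^2 - 4*(-8) y + (4*(-12)*(-8) - (11)^2)
       = y^3 + (12) y^2 + (32) y + (263).
Simplifying: h(y) = y^3 + 12*y^2 + 32*y + 263.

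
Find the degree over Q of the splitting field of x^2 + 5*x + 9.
[K:Q] = 2

The discriminant of x^2 + (5)*x + (9) is b^2 - 4c = 25 - (36) = -11. Since -11 is not a perfect square in Q, the polynomial is irreducible over Q. Its two roots generate a degree-2 extension, so [K:Q] = 2.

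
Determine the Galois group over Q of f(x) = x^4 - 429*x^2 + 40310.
Gal(K/Q) = V_4 (Klein four-group, Z/2Z × Z/2Z)

f factors as (x^2 - 139)(x^2 - 290), so the splitting field is K = Q(sqrt(139), sqrt(290)). The elements 139, 290, 40310 are all non-squares in Q, so sqrt(139) and sqrt(290) generate independent quadratic extensions. Thus [K:Q] = 4 and Gal(K/Q) is generated by the two order-2 automorphisms sqrt(139) ↦ -sqrt(139) and sqrt(290) ↦ -sqrt(290), giving V_4.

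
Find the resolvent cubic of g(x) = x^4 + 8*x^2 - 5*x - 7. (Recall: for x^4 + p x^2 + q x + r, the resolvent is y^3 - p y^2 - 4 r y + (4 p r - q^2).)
h(y) = y^3 - 8*y^2 + 28*y - 249

Identify coefficients: p = 8, q = -5, r = -7.
Plug into h(y) = y^3 - p y^2 - 4 r y + (4 p r - q^2):
  h(y) = y^3 - (8) y^2 - 4*(-7) y + (4*(8)*(-7) - (-5)^2)
       = y^3 + (-8) y^2 + (28) y + (-249).
Simplifying: h(y) = y^3 - 8*y^2 + 28*y - 249.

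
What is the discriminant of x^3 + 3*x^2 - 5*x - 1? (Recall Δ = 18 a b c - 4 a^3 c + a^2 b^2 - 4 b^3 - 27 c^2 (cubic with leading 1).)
Δ = 1076

For x^3 + a x^2 + b x + c the discriminant is Δ = 18 a b c - 4 a^3 c + a^2 b^2 - 4 b^3 - 27 c^2.
Plug a = 3, b = -5, c = -1:
  18*(3)*(-5)*(-1) - 4*(3)^3*(-1) + (3)^2*(-5)^2 - 4*(-5)^3 - 27*(-1)^2
  = 270 + (108) + 225 + (500) + (-27)
  = 1076.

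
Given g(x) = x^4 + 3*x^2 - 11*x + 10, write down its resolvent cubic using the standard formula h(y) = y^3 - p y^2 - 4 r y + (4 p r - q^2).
h(y) = y^3 - 3*y^2 - 40*y - 1

Identify coefficients: p = 3, q = -11, r = 10.
Plug into h(y) = y^3 - p y^2 - 4 r y + (4 p r - q^2):
  h(y) = y^3 - (3) y^2 - 4*(10) y + (4*(3)*(10) - (-11)^2)
       = y^3 + (-3) y^2 + (-40) y + (-1).
Simplifying: h(y) = y^3 - 3*y^2 - 40*y - 1.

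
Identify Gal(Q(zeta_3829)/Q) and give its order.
|Gal(Q(zeta_3829)/Q)| = phi(3829) = 3276; group ≅ (Z/3829Z)^* ≅ Z/6Z × Z/546Z

The n-th cyclotomic polynomial Φ_3829(x) is the minimal polynomial of zeta_3829 over Q and has degree phi(3829) = 3276. So Q(zeta_3829) is a degree-3276 Galois extension with Galois group (Z/3829Z)^*. By CRT, (Z/3829Z)^* ≅ (Z/7Z)^* × (Z/547Z)^*. Each prime-power unit group is (Z/7Z)^* ≅ Z/6Z; (Z/547Z)^* ≅ Z/546Z. Hence Gal(Q(zeta_3829)/Q) ≅ Z/6Z × Z/546Z.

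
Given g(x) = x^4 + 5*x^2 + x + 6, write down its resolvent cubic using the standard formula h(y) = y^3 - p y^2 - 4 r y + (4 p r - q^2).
h(y) = y^3 - 5*y^2 - 24*y + 119

Identify coefficients: p = 5, q = 1, r = 6.
Plug into h(y) = y^3 - p y^2 - 4 r y + (4 p r - q^2):
  h(y) = y^3 - (5) y^2 - 4*(6) y + (4*(5)*(6) - (1)^2)
       = y^3 + (-5) y^2 + (-24) y + (119).
Simplifying: h(y) = y^3 - 5*y^2 - 24*y + 119.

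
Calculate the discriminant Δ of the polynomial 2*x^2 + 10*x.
Δ = 100

For a quadratic a x^2 + b x + c the discriminant is Δ = b^2 - 4ac = (10)^2 - 4*(2)*(0) = 100 - (0) = 100.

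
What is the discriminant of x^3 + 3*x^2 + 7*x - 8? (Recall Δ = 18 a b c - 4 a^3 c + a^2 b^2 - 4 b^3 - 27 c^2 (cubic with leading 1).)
Δ = -4819

For x^3 + a x^2 + b x + c the discriminant is Δ = 18 a b c - 4 a^3 c + a^2 b^2 - 4 b^3 - 27 c^2.
Plug a = 3, b = 7, c = -8:
  18*(3)*(7)*(-8) - 4*(3)^3*(-8) + (3)^2*(7)^2 - 4*(7)^3 - 27*(-8)^2
  = -3024 + (864) + 441 + (-1372) + (-1728)
  = -4819.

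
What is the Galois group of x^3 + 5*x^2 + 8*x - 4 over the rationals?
Gal(K/Q) = S_3 (symmetric group of order 6)

Compute the discriminant of x^3 + (5)*x^2 + (8)*x + (-4): Δ = -1760. Since Δ is not a rational square, the Galois group is not contained in A_3; it must be the full S_3 (irreducibility of the cubic rules out anything smaller).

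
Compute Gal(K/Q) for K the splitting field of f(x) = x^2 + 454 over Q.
Gal(K/Q) = Z/2Z (cyclic of order 2)

x^2 + 454 is irreducible over Q since -454 is not a rational square. The splitting field Q(sqrt(-454)) has degree 2 over Q, and its unique nontrivial automorphism is sqrt(-454) ↦ -sqrt(-454). Hence Gal(Q(sqrt(-454))/Q) = Z/2Z.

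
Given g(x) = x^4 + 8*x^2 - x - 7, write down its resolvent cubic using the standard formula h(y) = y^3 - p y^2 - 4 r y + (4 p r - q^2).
h(y) = y^3 - 8*y^2 + 28*y - 225

Identify coefficients: p = 8, q = -1, r = -7.
Plug into h(y) = y^3 - p y^2 - 4 r y + (4 p r - q^2):
  h(y) = y^3 - (8) y^2 - 4*(-7) y + (4*(8)*(-7) - (-1)^2)
       = y^3 + (-8) y^2 + (28) y + (-225).
Simplifying: h(y) = y^3 - 8*y^2 + 28*y - 225.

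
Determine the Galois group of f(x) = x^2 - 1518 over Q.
Gal(K/Q) = Z/2Z (cyclic of order 2)

x^2 - 1518 is irreducible over Q since 1518 is not a rational square. The splitting field Q(sqrt(1518)) has degree 2 over Q, and its unique nontrivial automorphism is sqrt(1518) ↦ -sqrt(1518). Hence Gal(Q(sqrt(1518))/Q) = Z/2Z.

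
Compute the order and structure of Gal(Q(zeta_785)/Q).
|Gal(Q(zeta_785)/Q)| = phi(785) = 624; group ≅ (Z/785Z)^* ≅ Z/4Z × Z/156Z

The n-th cyclotomic polynomial Φ_785(x) is the minimal polynomial of zeta_785 over Q and has degree phi(785) = 624. So Q(zeta_785) is a degree-624 Galois extension with Galois group (Z/785Z)^*. By CRT, (Z/785Z)^* ≅ (Z/5Z)^* × (Z/157Z)^*. Each prime-power unit group is (Z/5Z)^* ≅ Z/4Z; (Z/157Z)^* ≅ Z/156Z. Hence Gal(Q(zeta_785)/Q) ≅ Z/4Z × Z/156Z.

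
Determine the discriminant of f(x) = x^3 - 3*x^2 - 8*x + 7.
Δ = 5081

For x^3 + a x^2 + b x + c the discriminant is Δ = 18 a b c - 4 a^3 c + a^2 b^2 - 4 b^3 - 27 c^2.
Plug a = -3, b = -8, c = 7:
  18*(-3)*(-8)*(7) - 4*(-3)^3*(7) + (-3)^2*(-8)^2 - 4*(-8)^3 - 27*(7)^2
  = 3024 + (756) + 576 + (2048) + (-1323)
  = 5081.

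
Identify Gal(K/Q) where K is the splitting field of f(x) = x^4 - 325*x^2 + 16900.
Gal(K/Q) = Z/2Z (cyclic of order 2)

f factors as (x^2 - 260)(x^2 - 65), so the splitting field is K = Q(sqrt(260), sqrt(65)). The squarefree part of 260 is 65 and the squarefree part of 65 is also 65, so sqrt(260) and sqrt(65) are both rational multiples of sqrt(65). Hence Q(sqrt(260)) = Q(sqrt(65)) = Q(sqrt(65)), and the splitting field collapses to a single degree-2 extension with Galois group Z/2Z.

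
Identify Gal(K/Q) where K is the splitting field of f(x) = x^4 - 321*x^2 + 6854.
Gal(K/Q) = V_4 (Klein four-group, Z/2Z × Z/2Z)

f factors as (x^2 - 23)(x^2 - 298), so the splitting field is K = Q(sqrt(23), sqrt(298)). The elements 23, 298, 6854 are all non-squares in Q, so sqrt(23) and sqrt(298) generate independent quadratic extensions. Thus [K:Q] = 4 and Gal(K/Q) is generated by the two order-2 automorphisms sqrt(23) ↦ -sqrt(23) and sqrt(298) ↦ -sqrt(298), giving V_4.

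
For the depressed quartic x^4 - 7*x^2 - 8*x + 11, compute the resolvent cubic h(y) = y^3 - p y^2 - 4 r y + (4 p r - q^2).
h(y) = y^3 + 7*y^2 - 44*y - 372

Identify coefficients: p = -7, q = -8, r = 11.
Plug into h(y) = y^3 - p y^2 - 4 r y + (4 p r - q^2):
  h(y) = y^3 - (-7) y^2 - 4*(11) y + (4*(-7)*(11) - (-8)^2)
       = y^3 + (7) y^2 + (-44) y + (-372).
Simplifying: h(y) = y^3 + 7*y^2 - 44*y - 372.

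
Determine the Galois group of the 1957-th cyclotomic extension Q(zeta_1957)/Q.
|Gal(Q(zeta_1957)/Q)| = phi(1957) = 1836; group ≅ (Z/1957Z)^* ≅ Z/18Z × Z/102Z

The n-th cyclotomic polynomial Φ_1957(x) is the minimal polynomial of zeta_1957 over Q and has degree phi(1957) = 1836. So Q(zeta_1957) is a degree-1836 Galois extension with Galois group (Z/1957Z)^*. By CRT, (Z/1957Z)^* ≅ (Z/19Z)^* × (Z/103Z)^*. Each prime-power unit group is (Z/19Z)^* ≅ Z/18Z; (Z/103Z)^* ≅ Z/102Z. Hence Gal(Q(zeta_1957)/Q) ≅ Z/18Z × Z/102Z.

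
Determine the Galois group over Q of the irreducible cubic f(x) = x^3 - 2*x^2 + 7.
Gal(K/Q) = S_3 (symmetric group of order 6)

Compute the discriminant of x^3 + (-2)*x^2 + (0)*x + (7): Δ = -1099. Since Δ is not a rational square, the Galois group is not contained in A_3; it must be the full S_3 (irreducibility of the cubic rules out anything smaller).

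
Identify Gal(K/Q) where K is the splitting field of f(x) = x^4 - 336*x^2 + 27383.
Gal(K/Q) = V_4 (Klein four-group, Z/2Z × Z/2Z)

f factors as (x^2 - 197)(x^2 - 139), so the splitting field is K = Q(sqrt(197), sqrt(139)). The elements 197, 139, 27383 are all non-squares in Q, so sqrt(197) and sqrt(139) generate independent quadratic extensions. Thus [K:Q] = 4 and Gal(K/Q) is generated by the two order-2 automorphisms sqrt(197) ↦ -sqrt(197) and sqrt(139) ↦ -sqrt(139), giving V_4.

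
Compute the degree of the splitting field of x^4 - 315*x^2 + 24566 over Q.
[K:Q] = 4

f factors as (x^2 - 173)(x^2 - 142); the splitting field is K = Q(sqrt(173), sqrt(142)). Since 173, 142, and 24566 are all non-squares in Q, the three subfields Q(sqrt(173)), Q(sqrt(142)), Q(sqrt(24566)) are distinct degree-2 extensions, so [K:Q] = 4 (Klein four Galois group).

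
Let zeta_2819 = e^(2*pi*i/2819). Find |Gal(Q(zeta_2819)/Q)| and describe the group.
|Gal(Q(zeta_2819)/Q)| = phi(2819) = 2818; group ≅ (Z/2819Z)^* ≅ Z/2818Z

The n-th cyclotomic polynomial Φ_2819(x) is the minimal polynomial of zeta_2819 over Q and has degree phi(2819) = 2818. So Q(zeta_2819) is a degree-2818 Galois extension with Galois group (Z/2819Z)^*. (Z/2819Z)^* is cyclic since 2819 is an odd prime power (or 4). Hence Gal(Q(zeta_2819)/Q) ≅ Z/2818Z.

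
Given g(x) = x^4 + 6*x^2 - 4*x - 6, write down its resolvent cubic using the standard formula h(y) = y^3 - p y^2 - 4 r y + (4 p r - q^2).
h(y) = y^3 - 6*y^2 + 24*y - 160

Identify coefficients: p = 6, q = -4, r = -6.
Plug into h(y) = y^3 - p y^2 - 4 r y + (4 p r - q^2):
  h(y) = y^3 - (6) y^2 - 4*(-6) y + (4*(6)*(-6) - (-4)^2)
       = y^3 + (-6) y^2 + (24) y + (-160).
Simplifying: h(y) = y^3 - 6*y^2 + 24*y - 160.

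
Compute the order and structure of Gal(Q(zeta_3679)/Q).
|Gal(Q(zeta_3679)/Q)| = phi(3679) = 3384; group ≅ (Z/3679Z)^* ≅ Z/12Z × Z/282Z

The n-th cyclotomic polynomial Φ_3679(x) is the minimal polynomial of zeta_3679 over Q and has degree phi(3679) = 3384. So Q(zeta_3679) is a degree-3384 Galois extension with Galois group (Z/3679Z)^*. By CRT, (Z/3679Z)^* ≅ (Z/13Z)^* × (Z/283Z)^*. Each prime-power unit group is (Z/13Z)^* ≅ Z/12Z; (Z/283Z)^* ≅ Z/282Z. Hence Gal(Q(zeta_3679)/Q) ≅ Z/12Z × Z/282Z.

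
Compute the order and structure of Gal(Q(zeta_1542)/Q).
|Gal(Q(zeta_1542)/Q)| = phi(1542) = 512; group ≅ (Z/1542Z)^* ≅ Z/2Z × Z/256Z

The n-th cyclotomic polynomial Φ_1542(x) is the minimal polynomial of zeta_1542 over Q and has degree phi(1542) = 512. So Q(zeta_1542) is a degree-512 Galois extension with Galois group (Z/1542Z)^*. By CRT, (Z/1542Z)^* ≅ (Z/2Z)^* × (Z/3Z)^* × (Z/257Z)^*. Each prime-power unit group is (Z/2Z)^* ≅ trivial group (order 1); (Z/3Z)^* ≅ Z/2Z; (Z/257Z)^* ≅ Z/256Z. Hence Gal(Q(zeta_1542)/Q) ≅ Z/2Z × Z/256Z.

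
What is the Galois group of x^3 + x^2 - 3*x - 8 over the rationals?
Gal(K/Q) = S_3 (symmetric group of order 6)

Compute the discriminant of x^3 + (1)*x^2 + (-3)*x + (-8): Δ = -1147. Since Δ is not a rational square, the Galois group is not contained in A_3; it must be the full S_3 (irreducibility of the cubic rules out anything smaller).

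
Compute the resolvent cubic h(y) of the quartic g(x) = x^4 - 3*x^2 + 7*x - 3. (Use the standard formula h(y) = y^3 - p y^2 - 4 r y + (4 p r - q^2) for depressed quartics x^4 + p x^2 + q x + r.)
h(y) = y^3 + 3*y^2 + 12*y - 13

Identify coefficients: p = -3, q = 7, r = -3.
Plug into h(y) = y^3 - p y^2 - 4 r y + (4 p r - q^2):
  h(y) = y^3 - (-3) y^2 - 4*(-3) y + (4*(-3)*(-3) - (7)^2)
       = y^3 + (3) y^2 + (12) y + (-13).
Simplifying: h(y) = y^3 + 3*y^2 + 12*y - 13.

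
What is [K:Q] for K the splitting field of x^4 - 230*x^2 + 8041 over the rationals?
[K:Q] = 4

f factors as (x^2 - 187)(x^2 - 43); the splitting field is K = Q(sqrt(187), sqrt(43)). Since 187, 43, and 8041 are all non-squares in Q, the three subfields Q(sqrt(187)), Q(sqrt(43)), Q(sqrt(8041)) are distinct degree-2 extensions, so [K:Q] = 4 (Klein four Galois group).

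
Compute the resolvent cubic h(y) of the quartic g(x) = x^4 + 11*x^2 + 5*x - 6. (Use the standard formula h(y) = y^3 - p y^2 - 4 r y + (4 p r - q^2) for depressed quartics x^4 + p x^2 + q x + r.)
h(y) = y^3 - 11*y^2 + 24*y - 289

Identify coefficients: p = 11, q = 5, r = -6.
Plug into h(y) = y^3 - p y^2 - 4 r y + (4 p r - q^2):
  h(y) = y^3 - (11) y^2 - 4*(-6) y + (4*(11)*(-6) - (5)^2)
       = y^3 + (-11) y^2 + (24) y + (-289).
Simplifying: h(y) = y^3 - 11*y^2 + 24*y - 289.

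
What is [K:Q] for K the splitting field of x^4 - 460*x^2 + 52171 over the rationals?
[K:Q] = 4

f factors as (x^2 - 257)(x^2 - 203); the splitting field is K = Q(sqrt(257), sqrt(203)). Since 257, 203, and 52171 are all non-squares in Q, the three subfields Q(sqrt(257)), Q(sqrt(203)), Q(sqrt(52171)) are distinct degree-2 extensions, so [K:Q] = 4 (Klein four Galois group).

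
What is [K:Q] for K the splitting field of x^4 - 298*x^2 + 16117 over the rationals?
[K:Q] = 4

f factors as (x^2 - 71)(x^2 - 227); the splitting field is K = Q(sqrt(71), sqrt(227)). Since 71, 227, and 16117 are all non-squares in Q, the three subfields Q(sqrt(71)), Q(sqrt(227)), Q(sqrt(16117)) are distinct degree-2 extensions, so [K:Q] = 4 (Klein four Galois group).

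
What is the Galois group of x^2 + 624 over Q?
Gal(K/Q) = Z/2Z (cyclic of order 2)

x^2 + 624 is irreducible over Q since -624 is not a rational square. The splitting field Q(sqrt(-624)) has degree 2 over Q, and its unique nontrivial automorphism is sqrt(-624) ↦ -sqrt(-624). Hence Gal(Q(sqrt(-624))/Q) = Z/2Z.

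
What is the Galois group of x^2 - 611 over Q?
Gal(K/Q) = Z/2Z (cyclic of order 2)

x^2 - 611 is irreducible over Q since 611 is not a rational square. The splitting field Q(sqrt(611)) has degree 2 over Q, and its unique nontrivial automorphism is sqrt(611) ↦ -sqrt(611). Hence Gal(Q(sqrt(611))/Q) = Z/2Z.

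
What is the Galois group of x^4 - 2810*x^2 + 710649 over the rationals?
Gal(K/Q) = Z/2Z (cyclic of order 2)

f factors as (x^2 - 2529)(x^2 - 281), so the splitting field is K = Q(sqrt(2529), sqrt(281)). The squarefree part of 2529 is 281 and the squarefree part of 281 is also 281, so sqrt(2529) and sqrt(281) are both rational multiples of sqrt(281). Hence Q(sqrt(2529)) = Q(sqrt(281)) = Q(sqrt(281)), and the splitting field collapses to a single degree-2 extension with Galois group Z/2Z.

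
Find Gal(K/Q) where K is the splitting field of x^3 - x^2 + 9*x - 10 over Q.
Gal(K/Q) = S_3 (symmetric group of order 6)

Compute the discriminant of x^3 + (-1)*x^2 + (9)*x + (-10): Δ = -3955. Since Δ is not a rational square, the Galois group is not contained in A_3; it must be the full S_3 (irreducibility of the cubic rules out anything smaller).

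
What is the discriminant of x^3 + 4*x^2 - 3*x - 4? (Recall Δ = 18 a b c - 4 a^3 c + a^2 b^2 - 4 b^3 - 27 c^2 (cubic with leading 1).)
Δ = 1708

For x^3 + a x^2 + b x + c the discriminant is Δ = 18 a b c - 4 a^3 c + a^2 b^2 - 4 b^3 - 27 c^2.
Plug a = 4, b = -3, c = -4:
  18*(4)*(-3)*(-4) - 4*(4)^3*(-4) + (4)^2*(-3)^2 - 4*(-3)^3 - 27*(-4)^2
  = 864 + (1024) + 144 + (108) + (-432)
  = 1708.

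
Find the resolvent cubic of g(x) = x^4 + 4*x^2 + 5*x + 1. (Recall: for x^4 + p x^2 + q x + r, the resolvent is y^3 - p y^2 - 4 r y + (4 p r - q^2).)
h(y) = y^3 - 4*y^2 - 4*y - 9

Identify coefficients: p = 4, q = 5, r = 1.
Plug into h(y) = y^3 - p y^2 - 4 r y + (4 p r - q^2):
  h(y) = y^3 - (4) y^2 - 4*(1) y + (4*(4)*(1) - (5)^2)
       = y^3 + (-4) y^2 + (-4) y + (-9).
Simplifying: h(y) = y^3 - 4*y^2 - 4*y - 9.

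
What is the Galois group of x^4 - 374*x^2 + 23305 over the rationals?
Gal(K/Q) = V_4 (Klein four-group, Z/2Z × Z/2Z)

f factors as (x^2 - 295)(x^2 - 79), so the splitting field is K = Q(sqrt(295), sqrt(79)). The elements 295, 79, 23305 are all non-squares in Q, so sqrt(295) and sqrt(79) generate independent quadratic extensions. Thus [K:Q] = 4 and Gal(K/Q) is generated by the two order-2 automorphisms sqrt(295) ↦ -sqrt(295) and sqrt(79) ↦ -sqrt(79), giving V_4.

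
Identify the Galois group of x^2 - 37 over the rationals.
Gal(K/Q) = Z/2Z (cyclic of order 2)

x^2 - 37 is irreducible over Q since 37 is not a rational square. The splitting field Q(sqrt(37)) has degree 2 over Q, and its unique nontrivial automorphism is sqrt(37) ↦ -sqrt(37). Hence Gal(Q(sqrt(37))/Q) = Z/2Z.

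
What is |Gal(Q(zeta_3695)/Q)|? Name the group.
|Gal(Q(zeta_3695)/Q)| = phi(3695) = 2952; group ≅ (Z/3695Z)^* ≅ Z/4Z × Z/738Z

The n-th cyclotomic polynomial Φ_3695(x) is the minimal polynomial of zeta_3695 over Q and has degree phi(3695) = 2952. So Q(zeta_3695) is a degree-2952 Galois extension with Galois group (Z/3695Z)^*. By CRT, (Z/3695Z)^* ≅ (Z/5Z)^* × (Z/739Z)^*. Each prime-power unit group is (Z/5Z)^* ≅ Z/4Z; (Z/739Z)^* ≅ Z/738Z. Hence Gal(Q(zeta_3695)/Q) ≅ Z/4Z × Z/738Z.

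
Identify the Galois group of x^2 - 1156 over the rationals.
Gal(K/Q) = trivial group (order 1)

x^2 - 1156 factors as (x - 34)(x + 34) over Q, so its splitting field is Q itself and the Galois group is trivial.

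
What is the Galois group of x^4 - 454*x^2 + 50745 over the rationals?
Gal(K/Q) = V_4 (Klein four-group, Z/2Z × Z/2Z)

f factors as (x^2 - 199)(x^2 - 255), so the splitting field is K = Q(sqrt(199), sqrt(255)). The elements 199, 255, 50745 are all non-squares in Q, so sqrt(199) and sqrt(255) generate independent quadratic extensions. Thus [K:Q] = 4 and Gal(K/Q) is generated by the two order-2 automorphisms sqrt(199) ↦ -sqrt(199) and sqrt(255) ↦ -sqrt(255), giving V_4.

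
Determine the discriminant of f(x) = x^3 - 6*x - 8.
Δ = -864

For a depressed cubic x^3 + p x + q the discriminant is Δ = -4 p^3 - 27 q^2 = -4*(-6)^3 - 27*(-8)^2 = 864 - 1728 = -864.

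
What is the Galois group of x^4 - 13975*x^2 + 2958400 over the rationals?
Gal(K/Q) = Z/2Z (cyclic of order 2)

f factors as (x^2 - 215)(x^2 - 13760), so the splitting field is K = Q(sqrt(215), sqrt(13760)). The squarefree part of 215 is 215 and the squarefree part of 13760 is also 215, so sqrt(215) and sqrt(13760) are both rational multiples of sqrt(215). Hence Q(sqrt(215)) = Q(sqrt(13760)) = Q(sqrt(215)), and the splitting field collapses to a single degree-2 extension with Galois group Z/2Z.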